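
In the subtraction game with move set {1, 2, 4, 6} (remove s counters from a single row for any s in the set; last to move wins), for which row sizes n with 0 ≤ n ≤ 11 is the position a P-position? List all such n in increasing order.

0, 3, 8, 11

Compute g(0), g(1), … for moves {1, 2, 4, 6}:
g(0) = mex{} = 0
g(1) = mex{0} = 1
g(2) = mex{0,1} = 2
g(3) = mex{1,2} = 0
g(4) = mex{0,2} = 1
g(5) = mex{0,1} = 2
g(6) = mex{0,1,2} = 3
g(7) = mex{0,1,2,3} = 4
g(8) = mex{1,2,3,4} = 0
g(9) = mex{0,2,4} = 1
g(10) = mex{0,1,3} = 2
g(11) = mex{1,2,4} = 0
The P-positions (g = 0) in 0..11 are 0, 3, 8, 11.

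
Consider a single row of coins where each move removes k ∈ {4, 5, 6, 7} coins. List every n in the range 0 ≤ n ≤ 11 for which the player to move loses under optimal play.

0, 1, 2, 3, 11

Compute g(0), g(1), … for moves {4, 5, 6, 7}:
g(0) = mex{} = 0
g(1) = mex{} = 0
g(2) = mex{} = 0
g(3) = mex{} = 0
g(4) = mex{0} = 1
g(5) = mex{0} = 1
g(6) = mex{0} = 1
g(7) = mex{0} = 1
g(8) = mex{0,1} = 2
g(9) = mex{0,1} = 2
g(10) = mex{0,1} = 2
g(11) = mex{1} = 0
The P-positions (g = 0) in 0..11 are 0, 1, 2, 3, 11.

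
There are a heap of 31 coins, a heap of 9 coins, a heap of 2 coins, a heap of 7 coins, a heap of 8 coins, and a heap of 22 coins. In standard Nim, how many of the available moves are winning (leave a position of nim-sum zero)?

3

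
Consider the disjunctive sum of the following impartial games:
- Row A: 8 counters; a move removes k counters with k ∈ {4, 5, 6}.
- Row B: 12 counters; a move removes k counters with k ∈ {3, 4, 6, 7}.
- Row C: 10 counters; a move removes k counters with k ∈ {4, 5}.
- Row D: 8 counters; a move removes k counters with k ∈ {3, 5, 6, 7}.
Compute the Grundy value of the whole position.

0

For row A, compute g(0), g(1), … with moves {4, 5, 6}:
g(0) = mex{} = 0
g(1) = mex{} = 0
g(2) = mex{} = 0
g(3) = mex{} = 0
g(4) = mex{0} = 1
g(5) = mex{0} = 1
g(6) = mex{0} = 1
g(7) = mex{0} = 1
g(8) = mex{0,1} = 2
So g(8) = 2.
Build the Grundy sequence for row B with g(k) = mex{g(k−s) : s ∈ {3, 4, 6, 7}, s ≤ k}:
g(0) = mex{} = 0
g(1) = mex{} = 0
g(2) = mex{} = 0
g(3) = mex{0} = 1
g(4) = mex{0} = 1
g(5) = mex{0} = 1
g(6) = mex{0,1} = 2
g(7) = mex{0,1} = 2
g(8) = mex{0,1} = 2
g(9) = mex{0,1,2} = 3
g(10) = mex{1,2} = 0
g(11) = mex{1,2} = 0
g(12) = mex{1,2,3} = 0
So g(12) = 0.
For row C, compute g(0), g(1), … with moves {4, 5}:
k:     0  1  2  3  4  5  6  7  8  9 10
g(k):  0  0  0  0  1  1  1  1  2  0  0
So g(10) = 0.
Grundy values for row D (subtraction set {3, 5, 6, 7}):
g(0) = mex{} = 0
g(1) = mex{} = 0
g(2) = mex{} = 0
g(3) = mex{0} = 1
g(4) = mex{0} = 1
g(5) = mex{0} = 1
g(6) = mex{0,1} = 2
g(7) = mex{0,1} = 2
g(8) = mex{0,1} = 2
So g(8) = 2.
The value of a disjunctive sum is the nim-sum of the parts.
Combined value = 2 ⊕ 0 ⊕ 0 ⊕ 2 = 0.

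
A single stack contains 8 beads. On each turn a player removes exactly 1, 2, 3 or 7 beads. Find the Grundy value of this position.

Build the Grundy sequence with g(k) = mex{g(k−s) : s ∈ {1, 2, 3, 7}, s ≤ k}:
k:     0  1  2  3  4  5  6  7  8
g(k):  0  1  2  3  0  1  2  3  0
So g(8) = 0.

0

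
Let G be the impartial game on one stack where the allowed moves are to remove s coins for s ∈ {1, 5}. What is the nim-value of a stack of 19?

1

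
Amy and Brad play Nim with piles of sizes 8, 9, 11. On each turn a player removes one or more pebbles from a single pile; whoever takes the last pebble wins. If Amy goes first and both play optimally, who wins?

Amy wins

Bitwise XOR of the heap sizes:
  1000  (8)
  1001  (9)
  1011  (11)
  ----
  1010  (10)
The nim-sum is 10 ≠ 0, so this is an N-position: the player to move can win; Amy has a winning move.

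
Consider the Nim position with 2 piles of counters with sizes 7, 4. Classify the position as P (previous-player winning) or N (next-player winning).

N-position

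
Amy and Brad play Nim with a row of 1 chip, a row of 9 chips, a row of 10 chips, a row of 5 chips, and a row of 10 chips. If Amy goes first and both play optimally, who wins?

Compute the nim-sum pairwise:
1 ^ 9 = 8
8 ^ 10 = 2
2 ^ 5 = 7
7 ^ 10 = 13
The nim-sum is 13 ≠ 0, so this is an N-position: the player to move can win; Amy has a winning move.

Amy wins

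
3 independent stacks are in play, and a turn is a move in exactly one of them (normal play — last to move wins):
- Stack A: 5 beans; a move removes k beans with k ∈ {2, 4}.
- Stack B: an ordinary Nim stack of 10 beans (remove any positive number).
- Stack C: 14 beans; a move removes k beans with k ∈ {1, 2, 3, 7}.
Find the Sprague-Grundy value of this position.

10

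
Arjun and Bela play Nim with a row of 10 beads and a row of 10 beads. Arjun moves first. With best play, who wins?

In binary:
  1010  (10)
  1010  (10)
  ----
  0000  (0)
The nim-sum is 0, so this is a P-position: the player to move is in a losing position under optimal play; Arjun is about to move from it and so loses — Bela wins.

Bela wins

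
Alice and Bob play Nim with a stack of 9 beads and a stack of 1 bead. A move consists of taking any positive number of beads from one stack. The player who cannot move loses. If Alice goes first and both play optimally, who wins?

Alice wins

Nim-sum: 9 XOR 1 = 8.
The nim-sum is 8 ≠ 0, so this is an N-position: the player to move can win; Alice has a winning move.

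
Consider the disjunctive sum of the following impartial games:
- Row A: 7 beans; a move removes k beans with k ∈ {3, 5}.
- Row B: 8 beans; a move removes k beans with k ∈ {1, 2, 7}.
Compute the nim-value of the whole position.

Build the Grundy sequence for row A with g(k) = mex{g(k−s) : s ∈ {3, 5}, s ≤ k}:
k:     0  1  2  3  4  5  6  7
g(k):  0  0  0  1  1  1  2  2
So g(7) = 2.
Grundy values for row B (subtraction set {1, 2, 7}):
g(0) = mex{} = 0
g(1) = mex{0} = 1
g(2) = mex{0,1} = 2
g(3) = mex{1,2} = 0
g(4) = mex{0,2} = 1
g(5) = mex{0,1} = 2
g(6) = mex{1,2} = 0
g(7) = mex{0,2} = 1
g(8) = mex{0,1} = 2
So g(8) = 2.
The value of a disjunctive sum is the nim-sum of the parts.
Combined value = 2 XOR 2 = 0.

0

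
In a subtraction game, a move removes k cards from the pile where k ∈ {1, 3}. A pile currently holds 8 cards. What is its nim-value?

0

Compute g(0), g(1), … for moves {1, 3}:
g(0) = mex{} = 0
g(1) = mex{0} = 1
g(2) = mex{1} = 0
g(3) = mex{0} = 1
g(4) = mex{1} = 0
g(5) = mex{0} = 1
g(6) = mex{1} = 0
g(7) = mex{0} = 1
g(8) = mex{1} = 0
So g(8) = 0.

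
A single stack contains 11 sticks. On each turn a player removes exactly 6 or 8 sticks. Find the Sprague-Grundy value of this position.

Grundy values for subtraction set {6, 8}:
g(0) = mex{} = 0
g(1) = mex{} = 0
g(2) = mex{} = 0
g(3) = mex{} = 0
g(4) = mex{} = 0
g(5) = mex{} = 0
g(6) = mex{0} = 1
g(7) = mex{0} = 1
g(8) = mex{0} = 1
g(9) = mex{0} = 1
g(10) = mex{0} = 1
g(11) = mex{0} = 1
So g(11) = 1.

1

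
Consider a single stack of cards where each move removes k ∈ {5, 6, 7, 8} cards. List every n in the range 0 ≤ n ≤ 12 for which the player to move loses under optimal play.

0, 1, 2, 3, 4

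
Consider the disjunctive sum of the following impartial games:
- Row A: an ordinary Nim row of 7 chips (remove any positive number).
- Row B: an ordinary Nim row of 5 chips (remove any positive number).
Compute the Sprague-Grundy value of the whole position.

2

Row A is a plain Nim row of size 7, so its Grundy value is 7.
Row B is a plain Nim row of size 5, so its Grundy value is 5.
By the Sprague-Grundy theorem, the Grundy value of a sum of independent games is the XOR of the component values.
Combined value = 7 XOR 5 = 2.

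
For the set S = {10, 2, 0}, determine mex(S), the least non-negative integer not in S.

0 is in the set but 1 is not, so the mex is 1.

1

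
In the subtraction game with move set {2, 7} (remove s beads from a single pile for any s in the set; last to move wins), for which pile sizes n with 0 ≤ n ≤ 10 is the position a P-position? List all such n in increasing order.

Compute g(0), g(1), … for moves {2, 7}:
k:     0  1  2  3  4  5  6  7  8  9 10
g(k):  0  0  1  1  0  0  1  1  2  0  0
The P-positions (g = 0) in 0..10 are 0, 1, 4, 5, 9, 10.

0, 1, 4, 5, 9, 10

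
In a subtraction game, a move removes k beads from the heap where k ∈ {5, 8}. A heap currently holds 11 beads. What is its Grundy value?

2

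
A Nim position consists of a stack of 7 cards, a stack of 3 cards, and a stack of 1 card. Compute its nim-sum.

Nim-sum: 7 XOR 3 XOR 1 = 5.

5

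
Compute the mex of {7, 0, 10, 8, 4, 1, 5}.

2

The values 0, 1 are all present; 2 is the first non-negative integer missing from the set.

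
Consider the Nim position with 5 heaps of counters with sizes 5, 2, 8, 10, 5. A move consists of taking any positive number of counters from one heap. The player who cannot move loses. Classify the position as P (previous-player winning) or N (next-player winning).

P-position

Nim-sum: 5 XOR 2 XOR 8 XOR 10 XOR 5 = 0.
The nim-sum is 0, so this is a P-position: the player to move is in a losing position under optimal play.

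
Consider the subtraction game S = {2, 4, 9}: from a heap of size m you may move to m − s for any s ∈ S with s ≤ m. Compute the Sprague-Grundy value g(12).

0

Build the Grundy sequence with g(k) = mex{g(k−s) : s ∈ {2, 4, 9}, s ≤ k}:
g(0) = mex{} = 0
g(1) = mex{} = 0
g(2) = mex{0} = 1
g(3) = mex{0} = 1
g(4) = mex{0,1} = 2
g(5) = mex{0,1} = 2
g(6) = mex{1,2} = 0
g(7) = mex{1,2} = 0
g(8) = mex{0,2} = 1
g(9) = mex{0,2} = 1
g(10) = mex{0,1} = 2
g(11) = mex{0,1} = 2
g(12) = mex{1,2} = 0
So g(12) = 0.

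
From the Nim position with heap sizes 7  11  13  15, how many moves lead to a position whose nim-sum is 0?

Compute the nim-sum pairwise:
7 ⊕ 11 = 12
12 ⊕ 13 = 1
1 ⊕ 15 = 14
The overall nim-sum is X = 14. A heap of size p has a winning move iff p XOR X < p (reduce it to p XOR X).
  7: 7 XOR 14 = 9 ≥ 7 — no move.
  11: 11 XOR 14 = 5 < 11 — winning move (to 5).
  13: 13 XOR 14 = 3 < 13 — winning move (to 3).
  15: 15 XOR 14 = 1 < 15 — winning move (to 1).
That gives 3 winning moves.

3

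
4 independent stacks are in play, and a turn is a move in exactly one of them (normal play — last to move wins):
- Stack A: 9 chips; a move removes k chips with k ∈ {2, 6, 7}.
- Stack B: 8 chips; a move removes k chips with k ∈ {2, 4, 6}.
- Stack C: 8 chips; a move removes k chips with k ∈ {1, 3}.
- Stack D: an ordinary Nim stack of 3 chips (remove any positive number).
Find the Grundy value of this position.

Grundy values for stack A (subtraction set {2, 6, 7}):
k:     0  1  2  3  4  5  6  7  8  9
g(k):  0  0  1  1  0  0  1  1  2  0
So g(9) = 0.
Grundy values for stack B (subtraction set {2, 4, 6}):
k:     0  1  2  3  4  5  6  7  8
g(k):  0  0  1  1  2  2  3  3  0
So g(8) = 0.
Grundy values for stack C (subtraction set {1, 3}):
g(0) = mex{} = 0
g(1) = mex{0} = 1
g(2) = mex{1} = 0
g(3) = mex{0} = 1
g(4) = mex{1} = 0
g(5) = mex{0} = 1
g(6) = mex{1} = 0
g(7) = mex{0} = 1
g(8) = mex{1} = 0
So g(8) = 0.
Stack D is a plain Nim stack of size 3, so its Grundy value is 3.
The value of a disjunctive sum is the nim-sum of the parts.
Combined value = 0 XOR 0 XOR 0 XOR 3 = 3.

3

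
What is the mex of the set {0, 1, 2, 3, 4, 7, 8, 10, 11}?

5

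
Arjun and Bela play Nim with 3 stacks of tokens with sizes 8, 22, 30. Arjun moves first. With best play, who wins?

Compute the nim-sum pairwise:
8 ⊕ 22 = 30
30 ⊕ 30 = 0
The nim-sum is 0, so this is a P-position: the player to move is in a losing position under optimal play; Arjun is about to move from it and so loses — Bela wins.

Bela wins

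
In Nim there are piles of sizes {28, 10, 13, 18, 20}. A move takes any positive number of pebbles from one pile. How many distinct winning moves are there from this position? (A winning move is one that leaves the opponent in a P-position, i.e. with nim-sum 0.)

3

Compute the nim-sum pairwise:
28 ⊕ 10 = 22
22 ⊕ 13 = 27
27 ⊕ 18 = 9
9 ⊕ 20 = 29
The overall nim-sum is X = 29. A pile of size p has a winning move iff p XOR X < p (reduce it to p XOR X).
  28: 28 XOR 29 = 1 < 28 — winning move (to 1).
  10: 10 XOR 29 = 23 ≥ 10 — no move.
  13: 13 XOR 29 = 16 ≥ 13 — no move.
  18: 18 XOR 29 = 15 < 18 — winning move (to 15).
  20: 20 XOR 29 = 9 < 20 — winning move (to 9).
That gives 3 winning moves.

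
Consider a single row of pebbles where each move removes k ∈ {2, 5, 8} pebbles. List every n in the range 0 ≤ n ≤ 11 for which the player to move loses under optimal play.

0, 1, 4, 7, 10, 11

Grundy values for subtraction set {2, 5, 8}:
g(0) = mex{} = 0
g(1) = mex{} = 0
g(2) = mex{0} = 1
g(3) = mex{0} = 1
g(4) = mex{1} = 0
g(5) = mex{0,1} = 2
g(6) = mex{0} = 1
g(7) = mex{1,2} = 0
g(8) = mex{0,1} = 2
g(9) = mex{0} = 1
g(10) = mex{1,2} = 0
g(11) = mex{1} = 0
The P-positions (g = 0) in 0..11 are 0, 1, 4, 7, 10, 11.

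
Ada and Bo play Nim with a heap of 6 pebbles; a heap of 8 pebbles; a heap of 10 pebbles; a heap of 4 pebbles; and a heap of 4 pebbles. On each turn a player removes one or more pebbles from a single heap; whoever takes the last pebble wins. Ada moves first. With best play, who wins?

Ada wins

Nim-sum: 6 XOR 8 XOR 10 XOR 4 XOR 4 = 4.
The nim-sum is 4 ≠ 0, so this is an N-position: the player to move can win; Ada has a winning move.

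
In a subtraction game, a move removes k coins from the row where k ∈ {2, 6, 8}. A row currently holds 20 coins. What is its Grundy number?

1

Grundy values for subtraction set {2, 6, 8}:
k:     0  1  2  3  4  5  6  7  8  9 10 11 12 13 14 15 16 17 18 19 20
g(k):  0  0  1  1  0  0  1  1  2  2  3  3  2  2  0  0  1  1  0  0  1
So g(20) = 1.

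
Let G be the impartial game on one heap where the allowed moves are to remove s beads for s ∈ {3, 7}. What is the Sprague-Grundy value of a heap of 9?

1

Build the Grundy sequence with g(k) = mex{g(k−s) : s ∈ {3, 7}, s ≤ k}:
g(0) = mex{} = 0
g(1) = mex{} = 0
g(2) = mex{} = 0
g(3) = mex{0} = 1
g(4) = mex{0} = 1
g(5) = mex{0} = 1
g(6) = mex{1} = 0
g(7) = mex{0,1} = 2
g(8) = mex{0,1} = 2
g(9) = mex{0} = 1
So g(9) = 1.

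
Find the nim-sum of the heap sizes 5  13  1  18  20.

15

Nim-sum: 5 ⊕ 13 ⊕ 1 ⊕ 18 ⊕ 20 = 15.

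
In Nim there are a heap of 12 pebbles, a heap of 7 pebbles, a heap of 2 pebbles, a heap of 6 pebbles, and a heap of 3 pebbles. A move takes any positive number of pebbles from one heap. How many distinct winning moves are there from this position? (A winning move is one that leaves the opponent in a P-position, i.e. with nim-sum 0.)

Compute the nim-sum pairwise:
12 ⊕ 7 = 11
11 ⊕ 2 = 9
9 ⊕ 6 = 15
15 ⊕ 3 = 12
The overall nim-sum is X = 12. A heap of size p has a winning move iff p XOR X < p (reduce it to p XOR X).
  12: 12 XOR 12 = 0 < 12 — winning move (to 0).
  7: 7 XOR 12 = 11 ≥ 7 — no move.
  2: 2 XOR 12 = 14 ≥ 2 — no move.
  6: 6 XOR 12 = 10 ≥ 6 — no move.
  3: 3 XOR 12 = 15 ≥ 3 — no move.
That gives 1 winning move.

1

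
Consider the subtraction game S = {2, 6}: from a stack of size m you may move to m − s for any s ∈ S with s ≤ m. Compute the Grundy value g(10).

Compute g(0), g(1), … for moves {2, 6}:
g(0) = mex{} = 0
g(1) = mex{} = 0
g(2) = mex{0} = 1
g(3) = mex{0} = 1
g(4) = mex{1} = 0
g(5) = mex{1} = 0
g(6) = mex{0} = 1
g(7) = mex{0} = 1
g(8) = mex{1} = 0
g(9) = mex{1} = 0
g(10) = mex{0} = 1
So g(10) = 1.

1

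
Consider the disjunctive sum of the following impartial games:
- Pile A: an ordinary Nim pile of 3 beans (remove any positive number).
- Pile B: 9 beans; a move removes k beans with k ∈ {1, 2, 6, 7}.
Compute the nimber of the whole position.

Pile A is a plain Nim pile of size 3, so its Grundy value is 3.
Build the Grundy sequence for pile B with g(k) = mex{g(k−s) : s ∈ {1, 2, 6, 7}, s ≤ k}:
g(0) = mex{} = 0
g(1) = mex{0} = 1
g(2) = mex{0,1} = 2
g(3) = mex{1,2} = 0
g(4) = mex{0,2} = 1
g(5) = mex{0,1} = 2
g(6) = mex{0,1,2} = 3
g(7) = mex{0,1,2,3} = 4
g(8) = mex{1,2,3,4} = 0
g(9) = mex{0,2,4} = 1
So g(9) = 1.
By the Sprague-Grundy theorem, the Grundy value of a sum of independent games is the XOR of the component values.
Combined value = 3 XOR 1 = 2.

2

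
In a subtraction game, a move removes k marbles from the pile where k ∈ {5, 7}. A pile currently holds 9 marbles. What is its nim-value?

1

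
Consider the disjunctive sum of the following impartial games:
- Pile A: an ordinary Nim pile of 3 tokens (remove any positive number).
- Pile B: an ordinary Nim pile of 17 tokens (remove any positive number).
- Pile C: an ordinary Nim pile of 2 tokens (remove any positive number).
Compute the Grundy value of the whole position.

16

Pile A is a plain Nim pile of size 3, so its Grundy value is 3.
Pile B is a plain Nim pile of size 17, so its Grundy value is 17.
Pile C is a plain Nim pile of size 2, so its Grundy value is 2.
By the Sprague-Grundy theorem, the Grundy value of a sum of independent games is the XOR of the component values.
Combined value = 3 ⊕ 17 ⊕ 2 = 16.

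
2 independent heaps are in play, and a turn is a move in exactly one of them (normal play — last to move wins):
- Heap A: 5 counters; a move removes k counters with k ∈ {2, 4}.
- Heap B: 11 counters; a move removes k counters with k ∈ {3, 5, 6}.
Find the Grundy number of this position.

2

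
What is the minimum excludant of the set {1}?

0

0 is not in the set, so the mex is 0.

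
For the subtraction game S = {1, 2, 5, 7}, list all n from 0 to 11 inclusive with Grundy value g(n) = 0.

0, 3, 6, 9

Grundy values for subtraction set {1, 2, 5, 7}:
k:     0  1  2  3  4  5  6  7  8  9 10 11
g(k):  0  1  2  0  1  2  0  1  2  0  1  2
The P-positions (g = 0) in 0..11 are 0, 3, 6, 9.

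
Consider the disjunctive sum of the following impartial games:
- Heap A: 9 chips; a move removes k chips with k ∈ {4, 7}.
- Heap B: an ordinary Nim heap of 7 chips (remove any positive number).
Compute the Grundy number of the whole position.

For heap A, compute g(0), g(1), … with moves {4, 7}:
k:     0  1  2  3  4  5  6  7  8  9
g(k):  0  0  0  0  1  1  1  1  2  2
So g(9) = 2.
Heap B is a plain Nim heap of size 7, so its Grundy value is 7.
The value of a disjunctive sum is the nim-sum of the parts.
Combined value = 2 ⊕ 7 = 5.

5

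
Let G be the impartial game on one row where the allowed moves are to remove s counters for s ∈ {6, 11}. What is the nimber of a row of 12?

Grundy values for subtraction set {6, 11}:
k:     0  1  2  3  4  5  6  7  8  9 10 11 12
g(k):  0  0  0  0  0  0  1  1  1  1  1  1  2
So g(12) = 2.

2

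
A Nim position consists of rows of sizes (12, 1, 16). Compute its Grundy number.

29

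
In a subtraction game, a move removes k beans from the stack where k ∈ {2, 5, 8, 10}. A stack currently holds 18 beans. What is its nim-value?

1

Grundy values for subtraction set {2, 5, 8, 10}:
k:     0  1  2  3  4  5  6  7  8  9 10 11 12 13 14 15 16 17 18
g(k):  0  0  1  1  0  2  1  0  2  1  3  2  2  0  3  1  0  3  1
So g(18) = 1.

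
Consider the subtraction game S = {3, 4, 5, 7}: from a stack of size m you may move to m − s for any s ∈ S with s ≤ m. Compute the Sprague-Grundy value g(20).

Grundy values for subtraction set {3, 4, 5, 7}:
k:     0  1  2  3  4  5  6  7  8  9 10 11 12 13 14 15 16 17 18 19 20
g(k):  0  0  0  1  1  1  2  2  2  3  0  0  0  1  1  1  2  2  2  3  0
So g(20) = 0.

0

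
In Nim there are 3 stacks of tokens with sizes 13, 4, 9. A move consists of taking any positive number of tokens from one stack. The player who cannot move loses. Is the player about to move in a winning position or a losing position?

Nim-sum: 13 XOR 4 XOR 9 = 0.
The nim-sum is 0, so this is a P-position: the player to move is in a losing position under optimal play.

Losing position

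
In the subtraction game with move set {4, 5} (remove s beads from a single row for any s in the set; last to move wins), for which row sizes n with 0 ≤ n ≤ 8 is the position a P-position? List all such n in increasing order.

0, 1, 2, 3

Grundy values for subtraction set {4, 5}:
g(0) = mex{} = 0
g(1) = mex{} = 0
g(2) = mex{} = 0
g(3) = mex{} = 0
g(4) = mex{0} = 1
g(5) = mex{0} = 1
g(6) = mex{0} = 1
g(7) = mex{0} = 1
g(8) = mex{0,1} = 2
The P-positions (g = 0) in 0..8 are 0, 1, 2, 3.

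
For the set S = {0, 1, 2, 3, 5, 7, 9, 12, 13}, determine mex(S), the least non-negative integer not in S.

The values 0, 1, 2, 3 are all present; 4 is the first non-negative integer missing from the set.

4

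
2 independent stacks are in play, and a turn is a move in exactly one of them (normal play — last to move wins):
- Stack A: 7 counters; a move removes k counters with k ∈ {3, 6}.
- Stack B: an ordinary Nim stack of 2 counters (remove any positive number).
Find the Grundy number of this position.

0

Grundy values for stack A (subtraction set {3, 6}):
g(0) = mex{} = 0
g(1) = mex{} = 0
g(2) = mex{} = 0
g(3) = mex{0} = 1
g(4) = mex{0} = 1
g(5) = mex{0} = 1
g(6) = mex{0,1} = 2
g(7) = mex{0,1} = 2
So g(7) = 2.
Stack B is a plain Nim stack of size 2, so its Grundy value is 2.
The value of a disjunctive sum is the nim-sum of the parts.
Combined value = 2 ⊕ 2 = 0.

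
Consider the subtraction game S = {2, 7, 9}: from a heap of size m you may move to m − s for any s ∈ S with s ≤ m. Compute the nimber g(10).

Grundy values for subtraction set {2, 7, 9}:
k:     0  1  2  3  4  5  6  7  8  9 10
g(k):  0  0  1  1  0  0  1  1  2  2  3
So g(10) = 3.

3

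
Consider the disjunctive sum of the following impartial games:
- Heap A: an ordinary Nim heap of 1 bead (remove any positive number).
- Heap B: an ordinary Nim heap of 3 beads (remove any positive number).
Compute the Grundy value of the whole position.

2

Heap A is a plain Nim heap of size 1, so its Grundy value is 1.
Heap B is a plain Nim heap of size 3, so its Grundy value is 3.
By the Sprague-Grundy theorem, the Grundy value of a sum of independent games is the XOR of the component values.
Combined value = 1 XOR 3 = 2.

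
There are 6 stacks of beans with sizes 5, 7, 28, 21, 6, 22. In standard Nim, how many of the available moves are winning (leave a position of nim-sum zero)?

Compute the nim-sum pairwise:
5 ^ 7 = 2
2 ^ 28 = 30
30 ^ 21 = 11
11 ^ 6 = 13
13 ^ 22 = 27
The overall nim-sum is X = 27. A stack of size p has a winning move iff p XOR X < p (reduce it to p XOR X).
  5: 5 XOR 27 = 30 ≥ 5 — no move.
  7: 7 XOR 27 = 28 ≥ 7 — no move.
  28: 28 XOR 27 = 7 < 28 — winning move (to 7).
  21: 21 XOR 27 = 14 < 21 — winning move (to 14).
  6: 6 XOR 27 = 29 ≥ 6 — no move.
  22: 22 XOR 27 = 13 < 22 — winning move (to 13).
That gives 3 winning moves.

3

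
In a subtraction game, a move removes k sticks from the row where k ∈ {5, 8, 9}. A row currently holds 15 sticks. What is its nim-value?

0

Build the Grundy sequence with g(k) = mex{g(k−s) : s ∈ {5, 8, 9}, s ≤ k}:
k:     0  1  2  3  4  5  6  7  8  9 10 11 12 13 14 15
g(k):  0  0  0  0  0  1  1  1  1  1  2  2  2  2  0  0
So g(15) = 0.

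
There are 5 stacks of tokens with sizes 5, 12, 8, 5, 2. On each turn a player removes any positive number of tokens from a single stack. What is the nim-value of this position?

6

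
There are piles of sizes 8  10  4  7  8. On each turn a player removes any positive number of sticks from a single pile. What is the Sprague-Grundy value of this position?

9

In binary:
  1000  (8)
  1010  (10)
  0100  (4)
  0111  (7)
  1000  (8)
  ----
  1001  (9)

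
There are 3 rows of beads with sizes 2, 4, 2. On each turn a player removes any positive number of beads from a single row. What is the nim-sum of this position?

Compute the nim-sum pairwise:
2 XOR 4 = 6
6 XOR 2 = 4

4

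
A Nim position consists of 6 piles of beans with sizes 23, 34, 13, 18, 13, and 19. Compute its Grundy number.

Write each in binary and XOR column by column:
  010111  (23)
  100010  (34)
  001101  (13)
  010010  (18)
  001101  (13)
  010011  (19)
  ------
  110100  (52)

52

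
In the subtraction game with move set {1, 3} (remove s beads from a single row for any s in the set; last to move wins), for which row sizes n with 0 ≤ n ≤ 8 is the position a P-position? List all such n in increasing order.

0, 2, 4, 6, 8

Grundy values for subtraction set {1, 3}:
g(0) = mex{} = 0
g(1) = mex{0} = 1
g(2) = mex{1} = 0
g(3) = mex{0} = 1
g(4) = mex{1} = 0
g(5) = mex{0} = 1
g(6) = mex{1} = 0
g(7) = mex{0} = 1
g(8) = mex{1} = 0
The P-positions (g = 0) in 0..8 are 0, 2, 4, 6, 8.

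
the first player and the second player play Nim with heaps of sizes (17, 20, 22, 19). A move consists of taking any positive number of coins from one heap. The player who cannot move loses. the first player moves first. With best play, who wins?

Bitwise XOR of the heap sizes:
  10001  (17)
  10100  (20)
  10110  (22)
  10011  (19)
  -----
  00000  (0)
The nim-sum is 0, so this is a P-position: the player to move is in a losing position under optimal play; the first player is about to move from it and so loses — the second player wins.

the second player wins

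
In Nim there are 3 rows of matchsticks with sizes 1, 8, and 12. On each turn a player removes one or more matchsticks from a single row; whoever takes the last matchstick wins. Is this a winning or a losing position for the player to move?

Compute the nim-sum pairwise:
1 ⊕ 8 = 9
9 ⊕ 12 = 5
The nim-sum is 5 ≠ 0, so this is an N-position: the player to move can win.

Winning position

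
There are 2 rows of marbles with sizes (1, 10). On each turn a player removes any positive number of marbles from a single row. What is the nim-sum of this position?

Bitwise XOR of the heap sizes:
  0001  (1)
  1010  (10)
  ----
  1011  (11)

11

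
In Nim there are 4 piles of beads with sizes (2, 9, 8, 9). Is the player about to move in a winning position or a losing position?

Winning position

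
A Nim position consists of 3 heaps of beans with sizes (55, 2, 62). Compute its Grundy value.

Bitwise XOR of the heap sizes:
  110111  (55)
  000010  (2)
  111110  (62)
  ------
  001011  (11)

11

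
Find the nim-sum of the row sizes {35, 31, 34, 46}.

Nim-sum: 35 ^ 31 ^ 34 ^ 46 = 48.

48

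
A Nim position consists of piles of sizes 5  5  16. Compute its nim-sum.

16

Nim-sum: 5 ⊕ 5 ⊕ 16 = 16.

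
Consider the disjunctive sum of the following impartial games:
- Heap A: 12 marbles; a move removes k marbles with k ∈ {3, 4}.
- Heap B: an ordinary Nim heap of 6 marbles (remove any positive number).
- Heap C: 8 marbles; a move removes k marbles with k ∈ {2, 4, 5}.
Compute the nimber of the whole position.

Grundy values for heap A (subtraction set {3, 4}):
k:     0  1  2  3  4  5  6  7  8  9 10 11 12
g(k):  0  0  0  1  1  1  2  0  0  0  1  1  1
So g(12) = 1.
Heap B is a plain Nim heap of size 6, so its Grundy value is 6.
Grundy values for heap C (subtraction set {2, 4, 5}):
g(0) = mex{} = 0
g(1) = mex{} = 0
g(2) = mex{0} = 1
g(3) = mex{0} = 1
g(4) = mex{0,1} = 2
g(5) = mex{0,1} = 2
g(6) = mex{0,1,2} = 3
g(7) = mex{1,2} = 0
g(8) = mex{1,2,3} = 0
So g(8) = 0.
By the Sprague-Grundy theorem, the Grundy value of a sum of independent games is the XOR of the component values.
Combined value = 1 XOR 6 XOR 0 = 7.

7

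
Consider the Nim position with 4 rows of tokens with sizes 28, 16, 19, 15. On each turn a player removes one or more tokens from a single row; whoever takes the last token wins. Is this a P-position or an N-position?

Nim-sum: 28 ^ 16 ^ 19 ^ 15 = 16.
The nim-sum is 16 ≠ 0, so this is an N-position: the player to move can win.

N-position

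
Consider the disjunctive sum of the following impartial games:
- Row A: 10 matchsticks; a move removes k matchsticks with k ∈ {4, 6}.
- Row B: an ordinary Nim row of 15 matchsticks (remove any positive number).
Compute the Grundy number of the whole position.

15

For row A, compute g(0), g(1), … with moves {4, 6}:
k:     0  1  2  3  4  5  6  7  8  9 10
g(k):  0  0  0  0  1  1  1  1  2  2  0
So g(10) = 0.
Row B is a plain Nim row of size 15, so its Grundy value is 15.
By the Sprague-Grundy theorem, the Grundy value of a sum of independent games is the XOR of the component values.
Combined value = 0 XOR 15 = 15.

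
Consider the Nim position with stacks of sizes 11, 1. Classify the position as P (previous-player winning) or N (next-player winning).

In binary:
  1011  (11)
  0001  (1)
  ----
  1010  (10)
The nim-sum is 10 ≠ 0, so this is an N-position: the player to move can win.

N-position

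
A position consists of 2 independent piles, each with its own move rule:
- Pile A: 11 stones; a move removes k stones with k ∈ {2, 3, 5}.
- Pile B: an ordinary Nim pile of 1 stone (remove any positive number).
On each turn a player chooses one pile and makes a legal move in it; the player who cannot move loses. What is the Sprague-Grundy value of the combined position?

For pile A, compute g(0), g(1), … with moves {2, 3, 5}:
k:     0  1  2  3  4  5  6  7  8  9 10 11
g(k):  0  0  1  1  2  2  3  0  0  1  1  2
So g(11) = 2.
Pile B is a plain Nim pile of size 1, so its Grundy value is 1.
The value of a disjunctive sum is the nim-sum of the parts.
Combined value = 2 XOR 1 = 3.

3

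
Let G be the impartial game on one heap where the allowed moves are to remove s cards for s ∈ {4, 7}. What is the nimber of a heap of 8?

Build the Grundy sequence with g(k) = mex{g(k−s) : s ∈ {4, 7}, s ≤ k}:
k:     0  1  2  3  4  5  6  7  8
g(k):  0  0  0  0  1  1  1  1  2
So g(8) = 2.

2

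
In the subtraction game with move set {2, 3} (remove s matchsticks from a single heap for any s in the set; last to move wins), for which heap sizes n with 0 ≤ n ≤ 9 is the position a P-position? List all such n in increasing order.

Grundy values for subtraction set {2, 3}:
k:     0  1  2  3  4  5  6  7  8  9
g(k):  0  0  1  1  2  0  0  1  1  2
The P-positions (g = 0) in 0..9 are 0, 1, 5, 6.

0, 1, 5, 6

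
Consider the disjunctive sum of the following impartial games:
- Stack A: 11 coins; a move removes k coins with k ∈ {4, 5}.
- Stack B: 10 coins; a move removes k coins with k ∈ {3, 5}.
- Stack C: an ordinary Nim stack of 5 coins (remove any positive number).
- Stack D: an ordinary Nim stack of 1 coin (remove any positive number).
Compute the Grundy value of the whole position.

Build the Grundy sequence for stack A with g(k) = mex{g(k−s) : s ∈ {4, 5}, s ≤ k}:
k:     0  1  2  3  4  5  6  7  8  9 10 11
g(k):  0  0  0  0  1  1  1  1  2  0  0  0
So g(11) = 0.
Build the Grundy sequence for stack B with g(k) = mex{g(k−s) : s ∈ {3, 5}, s ≤ k}:
k:     0  1  2  3  4  5  6  7  8  9 10
g(k):  0  0  0  1  1  1  2  2  0  0  0
So g(10) = 0.
Stack C is a plain Nim stack of size 5, so its Grundy value is 5.
Stack D is a plain Nim stack of size 1, so its Grundy value is 1.
By the Sprague-Grundy theorem, the Grundy value of a sum of independent games is the XOR of the component values.
Combined value = 0 ⊕ 0 ⊕ 5 ⊕ 1 = 4.

4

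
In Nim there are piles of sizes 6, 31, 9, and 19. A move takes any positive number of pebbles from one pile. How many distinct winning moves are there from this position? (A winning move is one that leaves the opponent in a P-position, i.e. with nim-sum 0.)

In binary:
  00110  (6)
  11111  (31)
  01001  (9)
  10011  (19)
  -----
  00011  (3)
The overall nim-sum is X = 3. A pile of size p has a winning move iff p XOR X < p (reduce it to p XOR X).
  6: 6 XOR 3 = 5 < 6 — winning move (to 5).
  31: 31 XOR 3 = 28 < 31 — winning move (to 28).
  9: 9 XOR 3 = 10 ≥ 9 — no move.
  19: 19 XOR 3 = 16 < 19 — winning move (to 16).
That gives 3 winning moves.

3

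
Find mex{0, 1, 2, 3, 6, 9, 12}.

4

The values 0, 1, 2, 3 are all present; 4 is the first non-negative integer missing from the set.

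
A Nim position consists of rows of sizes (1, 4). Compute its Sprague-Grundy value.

5

Nim-sum: 1 ⊕ 4 = 5.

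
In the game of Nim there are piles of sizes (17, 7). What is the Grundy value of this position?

Nim-sum: 17 XOR 7 = 22.

22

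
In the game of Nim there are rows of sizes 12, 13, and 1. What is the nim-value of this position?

Compute the nim-sum pairwise:
12 ⊕ 13 = 1
1 ⊕ 1 = 0

0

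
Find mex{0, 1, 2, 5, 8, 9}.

The values 0, 1, 2 are all present; 3 is the first non-negative integer missing from the set.

3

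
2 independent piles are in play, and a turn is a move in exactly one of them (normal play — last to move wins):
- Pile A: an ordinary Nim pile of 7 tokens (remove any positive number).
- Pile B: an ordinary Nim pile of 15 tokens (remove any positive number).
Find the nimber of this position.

8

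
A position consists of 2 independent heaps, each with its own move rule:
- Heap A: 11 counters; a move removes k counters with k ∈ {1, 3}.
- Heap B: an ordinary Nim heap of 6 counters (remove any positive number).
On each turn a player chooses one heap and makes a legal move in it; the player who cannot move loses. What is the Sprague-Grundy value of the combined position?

Build the Grundy sequence for heap A with g(k) = mex{g(k−s) : s ∈ {1, 3}, s ≤ k}:
g(0) = mex{} = 0
g(1) = mex{0} = 1
g(2) = mex{1} = 0
g(3) = mex{0} = 1
g(4) = mex{1} = 0
g(5) = mex{0} = 1
g(6) = mex{1} = 0
g(7) = mex{0} = 1
g(8) = mex{1} = 0
g(9) = mex{0} = 1
g(10) = mex{1} = 0
g(11) = mex{0} = 1
So g(11) = 1.
Heap B is a plain Nim heap of size 6, so its Grundy value is 6.
The value of a disjunctive sum is the nim-sum of the parts.
Combined value = 1 XOR 6 = 7.

7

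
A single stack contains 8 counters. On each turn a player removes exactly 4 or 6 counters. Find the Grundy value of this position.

2

Compute g(0), g(1), … for moves {4, 6}:
k:     0  1  2  3  4  5  6  7  8
g(k):  0  0  0  0  1  1  1  1  2
So g(8) = 2.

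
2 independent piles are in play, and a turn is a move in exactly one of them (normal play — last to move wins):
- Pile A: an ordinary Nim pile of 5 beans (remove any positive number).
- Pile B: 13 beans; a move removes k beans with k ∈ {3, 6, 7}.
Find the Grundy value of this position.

4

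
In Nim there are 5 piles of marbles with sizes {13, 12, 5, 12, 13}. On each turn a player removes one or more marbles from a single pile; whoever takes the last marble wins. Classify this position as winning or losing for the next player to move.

Bitwise XOR of the heap sizes:
  1101  (13)
  1100  (12)
  0101  (5)
  1100  (12)
  1101  (13)
  ----
  0101  (5)
The nim-sum is 5 ≠ 0, so this is an N-position: the player to move can win.

Winning position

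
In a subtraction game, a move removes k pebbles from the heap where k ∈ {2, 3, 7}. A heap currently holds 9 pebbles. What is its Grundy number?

2

Grundy values for subtraction set {2, 3, 7}:
g(0) = mex{} = 0
g(1) = mex{} = 0
g(2) = mex{0} = 1
g(3) = mex{0} = 1
g(4) = mex{0,1} = 2
g(5) = mex{1} = 0
g(6) = mex{1,2} = 0
g(7) = mex{0,2} = 1
g(8) = mex{0} = 1
g(9) = mex{0,1} = 2
So g(9) = 2.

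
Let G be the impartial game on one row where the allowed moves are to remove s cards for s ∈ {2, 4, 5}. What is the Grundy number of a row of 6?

3

Grundy values for subtraction set {2, 4, 5}:
g(0) = mex{} = 0
g(1) = mex{} = 0
g(2) = mex{0} = 1
g(3) = mex{0} = 1
g(4) = mex{0,1} = 2
g(5) = mex{0,1} = 2
g(6) = mex{0,1,2} = 3
So g(6) = 3.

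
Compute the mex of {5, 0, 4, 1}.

The values 0, 1 are all present; 2 is the first non-negative integer missing from the set.

2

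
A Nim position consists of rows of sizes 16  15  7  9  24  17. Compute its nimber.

24

Compute the nim-sum pairwise:
16 XOR 15 = 31
31 XOR 7 = 24
24 XOR 9 = 17
17 XOR 24 = 9
9 XOR 17 = 24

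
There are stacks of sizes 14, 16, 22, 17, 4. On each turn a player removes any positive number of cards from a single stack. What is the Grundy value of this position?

Compute the nim-sum pairwise:
14 XOR 16 = 30
30 XOR 22 = 8
8 XOR 17 = 25
25 XOR 4 = 29

29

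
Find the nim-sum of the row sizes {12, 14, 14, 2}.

14

Compute the nim-sum pairwise:
12 ^ 14 = 2
2 ^ 14 = 12
12 ^ 2 = 14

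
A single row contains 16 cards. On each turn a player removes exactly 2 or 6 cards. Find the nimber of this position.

Compute g(0), g(1), … for moves {2, 6}:
k:     0  1  2  3  4  5  6  7  8  9 10 11 12 13 14 15 16
g(k):  0  0  1  1  0  0  1  1  0  0  1  1  0  0  1  1  0
So g(16) = 0.

0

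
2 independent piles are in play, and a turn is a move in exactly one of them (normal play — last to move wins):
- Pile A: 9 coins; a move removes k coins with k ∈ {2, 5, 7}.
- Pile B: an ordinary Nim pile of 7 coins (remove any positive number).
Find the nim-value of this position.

Grundy values for pile A (subtraction set {2, 5, 7}):
k:     0  1  2  3  4  5  6  7  8  9
g(k):  0  0  1  1  0  2  1  3  2  2
So g(9) = 2.
Pile B is a plain Nim pile of size 7, so its Grundy value is 7.
By the Sprague-Grundy theorem, the Grundy value of a sum of independent games is the XOR of the component values.
Combined value = 2 ⊕ 7 = 5.

5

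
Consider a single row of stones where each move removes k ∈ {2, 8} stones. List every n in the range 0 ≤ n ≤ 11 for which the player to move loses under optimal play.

Compute g(0), g(1), … for moves {2, 8}:
k:     0  1  2  3  4  5  6  7  8  9 10 11
g(k):  0  0  1  1  0  0  1  1  2  2  0  0
The P-positions (g = 0) in 0..11 are 0, 1, 4, 5, 10, 11.

0, 1, 4, 5, 10, 11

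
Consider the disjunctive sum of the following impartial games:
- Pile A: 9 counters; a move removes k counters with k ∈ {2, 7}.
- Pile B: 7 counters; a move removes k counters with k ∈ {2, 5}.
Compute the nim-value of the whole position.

0

Build the Grundy sequence for pile A with g(k) = mex{g(k−s) : s ∈ {2, 7}, s ≤ k}:
k:     0  1  2  3  4  5  6  7  8  9
g(k):  0  0  1  1  0  0  1  1  2  0
So g(9) = 0.
Build the Grundy sequence for pile B with g(k) = mex{g(k−s) : s ∈ {2, 5}, s ≤ k}:
k:     0  1  2  3  4  5  6  7
g(k):  0  0  1  1  0  2  1  0
So g(7) = 0.
By the Sprague-Grundy theorem, the Grundy value of a sum of independent games is the XOR of the component values.
Combined value = 0 ⊕ 0 = 0.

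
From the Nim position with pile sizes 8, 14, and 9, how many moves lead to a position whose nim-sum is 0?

3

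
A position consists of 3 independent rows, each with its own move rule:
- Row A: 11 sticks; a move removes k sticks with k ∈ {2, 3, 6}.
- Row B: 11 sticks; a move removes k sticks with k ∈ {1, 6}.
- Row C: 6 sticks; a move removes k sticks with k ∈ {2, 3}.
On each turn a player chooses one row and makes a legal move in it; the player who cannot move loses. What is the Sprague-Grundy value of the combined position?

1

Build the Grundy sequence for row A with g(k) = mex{g(k−s) : s ∈ {2, 3, 6}, s ≤ k}:
g(0) = mex{} = 0
g(1) = mex{} = 0
g(2) = mex{0} = 1
g(3) = mex{0} = 1
g(4) = mex{0,1} = 2
g(5) = mex{1} = 0
g(6) = mex{0,1,2} = 3
g(7) = mex{0,2} = 1
g(8) = mex{0,1,3} = 2
g(9) = mex{1,3} = 0
g(10) = mex{1,2} = 0
g(11) = mex{0,2} = 1
So g(11) = 1.
For row B, compute g(0), g(1), … with moves {1, 6}:
g(0) = mex{} = 0
g(1) = mex{0} = 1
g(2) = mex{1} = 0
g(3) = mex{0} = 1
g(4) = mex{1} = 0
g(5) = mex{0} = 1
g(6) = mex{0,1} = 2
g(7) = mex{1,2} = 0
g(8) = mex{0} = 1
g(9) = mex{1} = 0
g(10) = mex{0} = 1
g(11) = mex{1} = 0
So g(11) = 0.
For row C, compute g(0), g(1), … with moves {2, 3}:
k:     0  1  2  3  4  5  6
g(k):  0  0  1  1  2  0  0
So g(6) = 0.
By the Sprague-Grundy theorem, the Grundy value of a sum of independent games is the XOR of the component values.
Combined value = 1 XOR 0 XOR 0 = 1.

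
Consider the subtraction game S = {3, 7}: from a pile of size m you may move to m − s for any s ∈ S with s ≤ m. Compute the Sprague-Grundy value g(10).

0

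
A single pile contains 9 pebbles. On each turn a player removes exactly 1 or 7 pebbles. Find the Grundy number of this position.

1

Compute g(0), g(1), … for moves {1, 7}:
g(0) = mex{} = 0
g(1) = mex{0} = 1
g(2) = mex{1} = 0
g(3) = mex{0} = 1
g(4) = mex{1} = 0
g(5) = mex{0} = 1
g(6) = mex{1} = 0
g(7) = mex{0} = 1
g(8) = mex{1} = 0
g(9) = mex{0} = 1
So g(9) = 1.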